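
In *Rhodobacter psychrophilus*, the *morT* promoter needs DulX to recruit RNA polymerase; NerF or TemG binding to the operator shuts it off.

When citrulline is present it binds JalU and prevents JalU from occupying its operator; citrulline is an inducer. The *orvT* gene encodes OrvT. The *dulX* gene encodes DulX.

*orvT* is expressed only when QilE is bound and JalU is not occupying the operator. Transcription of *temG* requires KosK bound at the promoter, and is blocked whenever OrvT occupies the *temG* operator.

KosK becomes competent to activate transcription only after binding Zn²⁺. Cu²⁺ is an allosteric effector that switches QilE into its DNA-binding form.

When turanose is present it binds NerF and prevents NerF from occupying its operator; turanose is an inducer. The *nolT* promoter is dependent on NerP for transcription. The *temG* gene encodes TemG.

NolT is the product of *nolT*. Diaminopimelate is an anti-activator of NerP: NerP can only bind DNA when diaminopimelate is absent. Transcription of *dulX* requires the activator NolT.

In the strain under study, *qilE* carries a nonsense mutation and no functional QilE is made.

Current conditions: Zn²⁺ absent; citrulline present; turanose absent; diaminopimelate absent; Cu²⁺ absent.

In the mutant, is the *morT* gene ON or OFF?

OFF

Turanose is absent, so NerF is active.
Diaminopimelate is absent, so NerP is active.
No repressor is bound and NerP is active, so *nolT* is transcribed.
So NolT is produced and active.
No repressor is bound and NolT is active, so *dulX* is transcribed.
So DulX is produced and active.
Zn²⁺ is absent, so KosK is inactive.
QilE is non-functional in this strain, so it has no effect.
Citrulline is present, so JalU is inactive.
Required activator QilE is absent, so *orvT* is not transcribed.
So OrvT is not produced.
Required activator KosK is absent, so *temG* is not transcribed.
So TemG is not produced.
With repressor NerF bound, *morT* is not transcribed.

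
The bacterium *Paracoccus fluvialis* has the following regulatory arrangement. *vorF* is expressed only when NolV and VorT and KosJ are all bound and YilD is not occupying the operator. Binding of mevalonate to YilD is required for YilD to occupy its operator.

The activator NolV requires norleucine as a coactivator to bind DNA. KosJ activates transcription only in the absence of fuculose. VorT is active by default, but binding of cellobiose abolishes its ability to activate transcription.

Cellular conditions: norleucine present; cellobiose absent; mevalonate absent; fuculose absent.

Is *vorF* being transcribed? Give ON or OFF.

Norleucine is present, so NolV is active.
Mevalonate is absent, so YilD is inactive.
Cellobiose is absent, so VorT is active.
Fuculose is absent, so KosJ is active.
No repressor is bound and NolV and VorT and KosJ are active, so *vorF* is transcribed.

ON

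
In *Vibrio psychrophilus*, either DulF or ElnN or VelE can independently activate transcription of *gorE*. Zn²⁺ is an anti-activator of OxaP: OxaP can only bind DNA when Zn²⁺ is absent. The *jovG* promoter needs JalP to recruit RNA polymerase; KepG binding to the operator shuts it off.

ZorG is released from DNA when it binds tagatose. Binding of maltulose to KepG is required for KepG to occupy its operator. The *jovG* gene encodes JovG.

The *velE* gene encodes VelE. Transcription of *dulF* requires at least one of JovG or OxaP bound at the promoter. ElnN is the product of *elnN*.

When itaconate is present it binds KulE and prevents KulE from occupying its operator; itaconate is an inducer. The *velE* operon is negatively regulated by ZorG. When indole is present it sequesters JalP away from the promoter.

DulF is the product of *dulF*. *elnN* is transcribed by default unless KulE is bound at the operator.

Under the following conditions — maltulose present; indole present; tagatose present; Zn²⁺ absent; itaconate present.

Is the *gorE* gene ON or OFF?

ON

Indole is present, so JalP is inactive.
Maltulose is present, so KepG is active.
With repressor KepG bound, *jovG* is not transcribed.
So JovG is not produced.
Zn²⁺ is absent, so OxaP is active.
Activator OxaP is present, so *dulF* is transcribed.
So DulF is produced and active.
Itaconate is present, so KulE is inactive.
With no repressor bound, *elnN* is transcribed.
So ElnN is produced and active.
Tagatose is present, so ZorG is inactive.
With no repressor bound, *velE* is transcribed.
So VelE is produced and active.
Activator DulF is present, so *gorE* is transcribed.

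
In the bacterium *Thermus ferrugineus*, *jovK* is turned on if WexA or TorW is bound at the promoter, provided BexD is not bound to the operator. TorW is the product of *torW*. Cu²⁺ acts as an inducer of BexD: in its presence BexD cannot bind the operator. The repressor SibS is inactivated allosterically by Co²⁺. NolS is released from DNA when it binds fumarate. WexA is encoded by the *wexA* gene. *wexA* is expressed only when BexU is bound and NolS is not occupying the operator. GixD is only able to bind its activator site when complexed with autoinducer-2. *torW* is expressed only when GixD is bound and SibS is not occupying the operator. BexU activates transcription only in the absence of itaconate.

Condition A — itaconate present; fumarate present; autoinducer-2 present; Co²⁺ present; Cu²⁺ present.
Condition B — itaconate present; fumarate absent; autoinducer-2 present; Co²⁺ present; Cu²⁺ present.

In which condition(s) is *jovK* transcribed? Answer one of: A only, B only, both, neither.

both

Condition A:
Itaconate is present, so BexU is inactive.
Fumarate is present, so NolS is inactive.
Required activator BexU is absent, so *wexA* is not transcribed.
So WexA is not produced.
Autoinducer-2 is present, so GixD is active.
Co²⁺ is present, so SibS is inactive.
No repressor is bound and GixD is active, so *torW* is transcribed.
So TorW is produced and active.
Cu²⁺ is present, so BexD is inactive.
Activator TorW is present, so *jovK* is transcribed.
→ *jovK* is ON in A.
Condition B:
Itaconate is present, so BexU is inactive.
Fumarate is absent, so NolS is active.
With repressor NolS bound, *wexA* is not transcribed.
So WexA is not produced.
Autoinducer-2 is present, so GixD is active.
Co²⁺ is present, so SibS is inactive.
No repressor is bound and GixD is active, so *torW* is transcribed.
So TorW is produced and active.
Cu²⁺ is present, so BexD is inactive.
Activator TorW is present, so *jovK* is transcribed.
→ *jovK* is ON in B.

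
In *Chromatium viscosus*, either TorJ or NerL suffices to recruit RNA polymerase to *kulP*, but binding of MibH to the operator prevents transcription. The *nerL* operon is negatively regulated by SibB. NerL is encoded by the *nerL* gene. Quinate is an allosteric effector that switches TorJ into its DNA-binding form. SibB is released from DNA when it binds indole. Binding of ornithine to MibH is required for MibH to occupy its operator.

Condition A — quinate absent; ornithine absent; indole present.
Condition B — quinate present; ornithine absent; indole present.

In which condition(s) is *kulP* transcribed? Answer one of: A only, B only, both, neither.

Condition A:
Quinate is absent, so TorJ is inactive.
Ornithine is absent, so MibH is inactive.
Indole is present, so SibB is inactive.
With no repressor bound, *nerL* is transcribed.
So NerL is produced and active.
Activator NerL is present, so *kulP* is transcribed.
→ *kulP* is ON in A.
Condition B:
Quinate is present, so TorJ is active.
Ornithine is absent, so MibH is inactive.
Indole is present, so SibB is inactive.
With no repressor bound, *nerL* is transcribed.
So NerL is produced and active.
Activator TorJ is present, so *kulP* is transcribed.
→ *kulP* is ON in B.

both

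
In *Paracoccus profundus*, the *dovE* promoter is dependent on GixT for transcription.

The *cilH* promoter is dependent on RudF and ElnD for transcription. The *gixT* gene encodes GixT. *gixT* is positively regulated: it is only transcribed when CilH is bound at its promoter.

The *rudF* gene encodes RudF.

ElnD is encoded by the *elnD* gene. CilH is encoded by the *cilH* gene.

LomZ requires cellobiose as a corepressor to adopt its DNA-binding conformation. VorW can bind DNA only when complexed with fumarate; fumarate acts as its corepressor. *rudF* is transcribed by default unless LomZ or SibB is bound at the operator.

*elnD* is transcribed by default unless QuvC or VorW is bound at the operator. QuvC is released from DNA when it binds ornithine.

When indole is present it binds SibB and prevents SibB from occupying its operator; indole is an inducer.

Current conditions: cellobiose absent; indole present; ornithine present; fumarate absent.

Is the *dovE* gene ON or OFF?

ON

Cellobiose is absent, so LomZ is inactive.
Indole is present, so SibB is inactive.
With no repressor bound, *rudF* is transcribed.
So RudF is produced and active.
Ornithine is present, so QuvC is inactive.
Fumarate is absent, so VorW is inactive.
With no repressor bound, *elnD* is transcribed.
So ElnD is produced and active.
No repressor is bound and RudF and ElnD are active, so *cilH* is transcribed.
So CilH is produced and active.
No repressor is bound and CilH is active, so *gixT* is transcribed.
So GixT is produced and active.
No repressor is bound and GixT is active, so *dovE* is transcribed.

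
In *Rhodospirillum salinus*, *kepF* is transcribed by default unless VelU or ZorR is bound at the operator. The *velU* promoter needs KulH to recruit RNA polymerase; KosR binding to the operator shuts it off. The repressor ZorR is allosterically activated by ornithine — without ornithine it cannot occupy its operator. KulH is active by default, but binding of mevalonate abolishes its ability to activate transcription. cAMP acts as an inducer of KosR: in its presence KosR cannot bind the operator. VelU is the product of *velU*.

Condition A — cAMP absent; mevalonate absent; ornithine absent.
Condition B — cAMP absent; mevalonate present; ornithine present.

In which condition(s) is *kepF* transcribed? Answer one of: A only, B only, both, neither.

A only

Condition A:
cAMP is absent, so KosR is active.
Mevalonate is absent, so KulH is active.
With repressor KosR bound, *velU* is not transcribed.
So VelU is not produced.
Ornithine is absent, so ZorR is inactive.
With no repressor bound, *kepF* is transcribed.
→ *kepF* is ON in A.
Condition B:
cAMP is absent, so KosR is active.
Mevalonate is present, so KulH is inactive.
With repressor KosR bound, *velU* is not transcribed.
So VelU is not produced.
Ornithine is present, so ZorR is active.
With repressor ZorR bound, *kepF* is not transcribed.
→ *kepF* is OFF in B.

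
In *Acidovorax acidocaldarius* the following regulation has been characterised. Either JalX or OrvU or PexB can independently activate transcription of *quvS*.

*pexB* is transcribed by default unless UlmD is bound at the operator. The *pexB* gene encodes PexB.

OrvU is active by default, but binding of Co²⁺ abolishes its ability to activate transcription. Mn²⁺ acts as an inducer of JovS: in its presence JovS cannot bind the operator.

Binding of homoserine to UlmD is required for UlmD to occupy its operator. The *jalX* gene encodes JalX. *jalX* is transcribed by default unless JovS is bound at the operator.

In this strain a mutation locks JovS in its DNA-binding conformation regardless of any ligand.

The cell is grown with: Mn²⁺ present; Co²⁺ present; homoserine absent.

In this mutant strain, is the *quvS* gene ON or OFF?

ON

JovS is constitutively active in this strain.
With repressor JovS bound, *jalX* is not transcribed.
So JalX is not produced.
Co²⁺ is present, so OrvU is inactive.
Homoserine is absent, so UlmD is inactive.
With no repressor bound, *pexB* is transcribed.
So PexB is produced and active.
Activator PexB is present, so *quvS* is transcribed.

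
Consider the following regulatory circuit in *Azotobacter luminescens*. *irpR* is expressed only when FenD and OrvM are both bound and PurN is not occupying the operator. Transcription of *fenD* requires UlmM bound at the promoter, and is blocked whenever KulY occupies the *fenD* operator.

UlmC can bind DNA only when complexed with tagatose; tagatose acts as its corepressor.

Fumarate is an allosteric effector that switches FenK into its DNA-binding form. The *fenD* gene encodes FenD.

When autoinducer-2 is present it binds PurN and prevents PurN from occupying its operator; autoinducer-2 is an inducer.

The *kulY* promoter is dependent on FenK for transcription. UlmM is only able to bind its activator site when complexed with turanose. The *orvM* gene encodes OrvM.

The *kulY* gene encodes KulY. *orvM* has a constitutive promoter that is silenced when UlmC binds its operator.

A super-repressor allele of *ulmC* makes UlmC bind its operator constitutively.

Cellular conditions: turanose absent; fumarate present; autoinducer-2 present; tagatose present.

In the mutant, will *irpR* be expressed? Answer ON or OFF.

OFF

Autoinducer-2 is present, so PurN is inactive.
Turanose is absent, so UlmM is inactive.
Fumarate is present, so FenK is active.
No repressor is bound and FenK is active, so *kulY* is transcribed.
So KulY is produced and active.
With repressor KulY bound, *fenD* is not transcribed.
So FenD is not produced.
UlmC is constitutively active in this strain.
With repressor UlmC bound, *orvM* is not transcribed.
So OrvM is not produced.
Required activator FenD is absent, so *irpR* is not transcribed.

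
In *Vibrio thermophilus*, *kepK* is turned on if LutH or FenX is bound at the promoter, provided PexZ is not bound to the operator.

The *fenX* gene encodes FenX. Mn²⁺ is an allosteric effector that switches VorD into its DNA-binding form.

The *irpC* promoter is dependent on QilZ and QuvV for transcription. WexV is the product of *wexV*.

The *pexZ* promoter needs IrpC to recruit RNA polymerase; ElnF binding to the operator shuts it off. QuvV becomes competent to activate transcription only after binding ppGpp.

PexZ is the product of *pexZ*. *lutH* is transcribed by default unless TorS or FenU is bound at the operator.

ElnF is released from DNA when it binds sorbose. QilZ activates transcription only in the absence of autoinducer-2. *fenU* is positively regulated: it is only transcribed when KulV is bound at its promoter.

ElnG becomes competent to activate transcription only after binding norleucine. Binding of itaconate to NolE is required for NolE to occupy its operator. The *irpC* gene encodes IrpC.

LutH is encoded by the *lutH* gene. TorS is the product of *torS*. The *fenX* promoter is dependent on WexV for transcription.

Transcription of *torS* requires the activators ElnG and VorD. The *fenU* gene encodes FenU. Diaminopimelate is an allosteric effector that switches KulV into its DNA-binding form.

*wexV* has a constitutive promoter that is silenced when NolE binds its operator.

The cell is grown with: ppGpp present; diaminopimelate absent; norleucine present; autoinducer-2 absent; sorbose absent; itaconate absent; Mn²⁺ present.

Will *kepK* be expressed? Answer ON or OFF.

Norleucine is present, so ElnG is active.
Mn²⁺ is present, so VorD is active.
No repressor is bound and ElnG and VorD are active, so *torS* is transcribed.
So TorS is produced and active.
Diaminopimelate is absent, so KulV is inactive.
Required activator KulV is absent, so *fenU* is not transcribed.
So FenU is not produced.
With repressor TorS bound, *lutH* is not transcribed.
So LutH is not produced.
Autoinducer-2 is absent, so QilZ is active.
ppGpp is present, so QuvV is active.
No repressor is bound and QilZ and QuvV are active, so *irpC* is transcribed.
So IrpC is produced and active.
Sorbose is absent, so ElnF is active.
With repressor ElnF bound, *pexZ* is not transcribed.
So PexZ is not produced.
Itaconate is absent, so NolE is inactive.
With no repressor bound, *wexV* is transcribed.
So WexV is produced and active.
No repressor is bound and WexV is active, so *fenX* is transcribed.
So FenX is produced and active.
Activator FenX is present, so *kepK* is transcribed.

ON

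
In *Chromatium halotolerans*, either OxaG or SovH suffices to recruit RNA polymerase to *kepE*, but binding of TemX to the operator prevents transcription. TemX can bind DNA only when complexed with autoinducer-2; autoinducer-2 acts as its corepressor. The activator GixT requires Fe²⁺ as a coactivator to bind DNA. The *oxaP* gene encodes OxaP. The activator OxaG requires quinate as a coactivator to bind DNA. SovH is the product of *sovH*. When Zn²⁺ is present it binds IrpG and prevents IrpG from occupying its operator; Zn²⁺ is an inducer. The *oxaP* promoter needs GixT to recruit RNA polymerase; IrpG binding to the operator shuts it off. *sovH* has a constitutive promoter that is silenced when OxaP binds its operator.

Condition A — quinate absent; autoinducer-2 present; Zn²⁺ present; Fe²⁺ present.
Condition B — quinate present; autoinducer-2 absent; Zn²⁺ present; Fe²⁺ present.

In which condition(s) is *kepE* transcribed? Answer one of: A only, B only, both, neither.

Condition A:
Quinate is absent, so OxaG is inactive.
Autoinducer-2 is present, so TemX is active.
Zn²⁺ is present, so IrpG is inactive.
Fe²⁺ is present, so GixT is active.
No repressor is bound and GixT is active, so *oxaP* is transcribed.
So OxaP is produced and active.
With repressor OxaP bound, *sovH* is not transcribed.
So SovH is not produced.
With repressor TemX bound, *kepE* is not transcribed.
→ *kepE* is OFF in A.
Condition B:
Quinate is present, so OxaG is active.
Autoinducer-2 is absent, so TemX is inactive.
Zn²⁺ is present, so IrpG is inactive.
Fe²⁺ is present, so GixT is active.
No repressor is bound and GixT is active, so *oxaP* is transcribed.
So OxaP is produced and active.
With repressor OxaP bound, *sovH* is not transcribed.
So SovH is not produced.
Activator OxaG is present, so *kepE* is transcribed.
→ *kepE* is ON in B.

B only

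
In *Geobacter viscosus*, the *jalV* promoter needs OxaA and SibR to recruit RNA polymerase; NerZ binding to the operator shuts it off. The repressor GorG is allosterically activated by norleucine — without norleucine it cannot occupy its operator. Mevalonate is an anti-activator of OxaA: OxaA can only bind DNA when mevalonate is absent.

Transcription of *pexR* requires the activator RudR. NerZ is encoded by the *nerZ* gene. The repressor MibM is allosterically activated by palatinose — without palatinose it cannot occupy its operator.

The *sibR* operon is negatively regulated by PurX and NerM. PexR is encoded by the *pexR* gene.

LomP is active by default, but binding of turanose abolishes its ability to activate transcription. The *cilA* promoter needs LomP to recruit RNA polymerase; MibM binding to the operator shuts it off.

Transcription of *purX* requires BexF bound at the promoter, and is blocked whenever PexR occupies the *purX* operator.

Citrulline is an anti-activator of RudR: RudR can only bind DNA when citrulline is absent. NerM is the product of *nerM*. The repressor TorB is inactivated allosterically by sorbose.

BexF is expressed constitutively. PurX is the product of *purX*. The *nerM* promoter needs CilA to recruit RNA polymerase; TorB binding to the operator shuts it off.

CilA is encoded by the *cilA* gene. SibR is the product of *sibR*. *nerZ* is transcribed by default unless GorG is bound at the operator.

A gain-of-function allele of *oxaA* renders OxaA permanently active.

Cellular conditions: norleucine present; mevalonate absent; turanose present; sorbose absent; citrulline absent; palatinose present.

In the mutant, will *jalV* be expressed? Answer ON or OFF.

OxaA is constitutively active in this strain.
Norleucine is present, so GorG is active.
With repressor GorG bound, *nerZ* is not transcribed.
So NerZ is not produced.
Citrulline is absent, so RudR is active.
No repressor is bound and RudR is active, so *pexR* is transcribed.
So PexR is produced and active.
BexF is produced constitutively and is active.
With repressor PexR bound, *purX* is not transcribed.
So PurX is not produced.
Turanose is present, so LomP is inactive.
Palatinose is present, so MibM is active.
With repressor MibM bound, *cilA* is not transcribed.
So CilA is not produced.
Sorbose is absent, so TorB is active.
With repressor TorB bound, *nerM* is not transcribed.
So NerM is not produced.
With no repressor bound, *sibR* is transcribed.
So SibR is produced and active.
No repressor is bound and OxaA and SibR are active, so *jalV* is transcribed.

ON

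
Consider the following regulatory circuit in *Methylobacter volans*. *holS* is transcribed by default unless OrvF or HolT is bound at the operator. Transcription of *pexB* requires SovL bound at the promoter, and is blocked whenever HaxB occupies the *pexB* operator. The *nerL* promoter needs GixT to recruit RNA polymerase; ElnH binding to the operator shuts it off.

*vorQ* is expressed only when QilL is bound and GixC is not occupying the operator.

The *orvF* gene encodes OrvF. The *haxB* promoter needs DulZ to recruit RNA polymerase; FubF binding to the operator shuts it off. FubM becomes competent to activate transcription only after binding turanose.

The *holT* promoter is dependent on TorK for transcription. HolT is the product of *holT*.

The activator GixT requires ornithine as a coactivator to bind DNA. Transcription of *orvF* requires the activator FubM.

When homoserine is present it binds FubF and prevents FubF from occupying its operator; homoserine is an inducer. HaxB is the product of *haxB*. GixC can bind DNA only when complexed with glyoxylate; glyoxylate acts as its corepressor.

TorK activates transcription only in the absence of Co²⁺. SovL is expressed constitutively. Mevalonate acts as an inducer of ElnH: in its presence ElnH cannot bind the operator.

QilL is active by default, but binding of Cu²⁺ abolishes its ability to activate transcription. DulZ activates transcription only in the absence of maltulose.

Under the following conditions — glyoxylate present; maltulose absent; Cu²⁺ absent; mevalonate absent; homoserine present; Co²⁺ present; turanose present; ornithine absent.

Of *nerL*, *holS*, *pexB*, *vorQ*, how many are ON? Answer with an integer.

0

Ornithine is absent, so GixT is inactive.
Mevalonate is absent, so ElnH is active.
With repressor ElnH bound, *nerL* is not transcribed.
→ *nerL* is OFF.
Turanose is present, so FubM is active.
No repressor is bound and FubM is active, so *orvF* is transcribed.
So OrvF is produced and active.
Co²⁺ is present, so TorK is inactive.
Required activator TorK is absent, so *holT* is not transcribed.
So HolT is not produced.
With repressor OrvF bound, *holS* is not transcribed.
→ *holS* is OFF.
Maltulose is absent, so DulZ is active.
Homoserine is present, so FubF is inactive.
No repressor is bound and DulZ is active, so *haxB* is transcribed.
So HaxB is produced and active.
SovL is produced constitutively and is active.
With repressor HaxB bound, *pexB* is not transcribed.
→ *pexB* is OFF.
Glyoxylate is present, so GixC is active.
Cu²⁺ is absent, so QilL is active.
With repressor GixC bound, *vorQ* is not transcribed.
→ *vorQ* is OFF.
0 of the 4 genes are transcribed.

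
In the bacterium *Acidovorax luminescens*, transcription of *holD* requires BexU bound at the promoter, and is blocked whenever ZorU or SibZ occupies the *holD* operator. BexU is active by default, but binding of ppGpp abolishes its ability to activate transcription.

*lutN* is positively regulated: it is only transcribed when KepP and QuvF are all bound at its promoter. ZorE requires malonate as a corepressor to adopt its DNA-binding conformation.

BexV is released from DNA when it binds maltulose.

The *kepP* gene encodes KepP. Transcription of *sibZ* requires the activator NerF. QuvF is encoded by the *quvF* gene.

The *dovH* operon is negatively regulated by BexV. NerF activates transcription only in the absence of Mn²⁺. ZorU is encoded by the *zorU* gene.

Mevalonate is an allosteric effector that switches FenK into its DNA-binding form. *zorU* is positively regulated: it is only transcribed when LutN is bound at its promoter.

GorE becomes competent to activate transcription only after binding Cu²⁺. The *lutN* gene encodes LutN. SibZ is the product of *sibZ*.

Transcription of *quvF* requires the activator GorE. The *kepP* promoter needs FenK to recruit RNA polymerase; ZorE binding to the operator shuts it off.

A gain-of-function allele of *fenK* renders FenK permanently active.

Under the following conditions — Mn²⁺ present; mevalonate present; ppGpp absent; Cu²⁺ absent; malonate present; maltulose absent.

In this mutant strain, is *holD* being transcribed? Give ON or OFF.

ppGpp is absent, so BexU is active.
Malonate is present, so ZorE is active.
FenK is constitutively active in this strain.
With repressor ZorE bound, *kepP* is not transcribed.
So KepP is not produced.
Cu²⁺ is absent, so GorE is inactive.
Required activator GorE is absent, so *quvF* is not transcribed.
So QuvF is not produced.
Required activator KepP is absent, so *lutN* is not transcribed.
So LutN is not produced.
Required activator LutN is absent, so *zorU* is not transcribed.
So ZorU is not produced.
Mn²⁺ is present, so NerF is inactive.
Required activator NerF is absent, so *sibZ* is not transcribed.
So SibZ is not produced.
No repressor is bound and BexU is active, so *holD* is transcribed.

ON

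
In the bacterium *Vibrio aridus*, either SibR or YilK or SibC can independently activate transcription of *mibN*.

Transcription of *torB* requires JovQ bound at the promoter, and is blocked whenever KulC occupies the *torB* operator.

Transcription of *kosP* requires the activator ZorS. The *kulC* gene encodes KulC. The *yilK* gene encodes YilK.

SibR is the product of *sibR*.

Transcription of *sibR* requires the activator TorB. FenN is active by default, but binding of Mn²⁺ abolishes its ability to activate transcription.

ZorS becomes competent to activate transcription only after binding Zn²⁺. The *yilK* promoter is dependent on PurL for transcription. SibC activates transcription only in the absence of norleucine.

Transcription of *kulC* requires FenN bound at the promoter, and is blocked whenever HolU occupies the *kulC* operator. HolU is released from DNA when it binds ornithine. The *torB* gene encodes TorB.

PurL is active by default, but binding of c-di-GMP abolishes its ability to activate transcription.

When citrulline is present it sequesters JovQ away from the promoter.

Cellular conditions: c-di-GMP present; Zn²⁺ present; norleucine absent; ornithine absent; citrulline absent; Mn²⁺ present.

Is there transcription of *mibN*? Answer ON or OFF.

Mn²⁺ is present, so FenN is inactive.
Ornithine is absent, so HolU is active.
With repressor HolU bound, *kulC* is not transcribed.
So KulC is not produced.
Citrulline is absent, so JovQ is active.
No repressor is bound and JovQ is active, so *torB* is transcribed.
So TorB is produced and active.
No repressor is bound and TorB is active, so *sibR* is transcribed.
So SibR is produced and active.
c-di-GMP is present, so PurL is inactive.
Required activator PurL is absent, so *yilK* is not transcribed.
So YilK is not produced.
Norleucine is absent, so SibC is active.
Activator SibR is present, so *mibN* is transcribed.

ON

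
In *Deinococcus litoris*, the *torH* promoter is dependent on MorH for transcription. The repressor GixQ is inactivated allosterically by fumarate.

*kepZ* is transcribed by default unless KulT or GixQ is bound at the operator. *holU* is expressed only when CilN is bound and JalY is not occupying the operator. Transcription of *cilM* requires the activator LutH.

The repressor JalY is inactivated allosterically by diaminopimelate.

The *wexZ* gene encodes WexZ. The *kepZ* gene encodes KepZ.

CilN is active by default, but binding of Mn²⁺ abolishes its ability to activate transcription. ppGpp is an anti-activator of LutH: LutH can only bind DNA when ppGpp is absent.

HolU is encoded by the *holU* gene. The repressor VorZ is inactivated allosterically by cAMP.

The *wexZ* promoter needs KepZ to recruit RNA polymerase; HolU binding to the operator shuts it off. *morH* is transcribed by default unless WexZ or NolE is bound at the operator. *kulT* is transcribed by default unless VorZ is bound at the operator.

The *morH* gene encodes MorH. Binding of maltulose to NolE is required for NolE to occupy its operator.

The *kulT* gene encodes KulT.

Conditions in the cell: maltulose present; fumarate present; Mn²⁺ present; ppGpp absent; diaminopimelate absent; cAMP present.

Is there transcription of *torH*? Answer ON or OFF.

cAMP is present, so VorZ is inactive.
With no repressor bound, *kulT* is transcribed.
So KulT is produced and active.
Fumarate is present, so GixQ is inactive.
With repressor KulT bound, *kepZ* is not transcribed.
So KepZ is not produced.
Mn²⁺ is present, so CilN is inactive.
Diaminopimelate is absent, so JalY is active.
With repressor JalY bound, *holU* is not transcribed.
So HolU is not produced.
Required activator KepZ is absent, so *wexZ* is not transcribed.
So WexZ is not produced.
Maltulose is present, so NolE is active.
With repressor NolE bound, *morH* is not transcribed.
So MorH is not produced.
Required activator MorH is absent, so *torH* is not transcribed.

OFF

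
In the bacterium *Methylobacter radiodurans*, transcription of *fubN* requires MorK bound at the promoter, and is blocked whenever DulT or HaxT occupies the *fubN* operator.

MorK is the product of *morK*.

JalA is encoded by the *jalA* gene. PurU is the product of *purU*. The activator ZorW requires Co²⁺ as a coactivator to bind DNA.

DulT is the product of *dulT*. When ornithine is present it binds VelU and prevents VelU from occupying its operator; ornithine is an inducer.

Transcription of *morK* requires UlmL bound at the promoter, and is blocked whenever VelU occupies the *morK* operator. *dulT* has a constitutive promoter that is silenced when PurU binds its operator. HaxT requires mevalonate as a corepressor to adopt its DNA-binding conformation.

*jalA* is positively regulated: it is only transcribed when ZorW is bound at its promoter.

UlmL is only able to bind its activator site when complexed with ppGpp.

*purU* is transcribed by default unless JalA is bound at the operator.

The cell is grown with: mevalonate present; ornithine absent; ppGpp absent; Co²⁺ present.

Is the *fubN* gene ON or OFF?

Co²⁺ is present, so ZorW is active.
No repressor is bound and ZorW is active, so *jalA* is transcribed.
So JalA is produced and active.
With repressor JalA bound, *purU* is not transcribed.
So PurU is not produced.
With no repressor bound, *dulT* is transcribed.
So DulT is produced and active.
ppGpp is absent, so UlmL is inactive.
Ornithine is absent, so VelU is active.
With repressor VelU bound, *morK* is not transcribed.
So MorK is not produced.
Mevalonate is present, so HaxT is active.
With repressor DulT bound, *fubN* is not transcribed.

OFF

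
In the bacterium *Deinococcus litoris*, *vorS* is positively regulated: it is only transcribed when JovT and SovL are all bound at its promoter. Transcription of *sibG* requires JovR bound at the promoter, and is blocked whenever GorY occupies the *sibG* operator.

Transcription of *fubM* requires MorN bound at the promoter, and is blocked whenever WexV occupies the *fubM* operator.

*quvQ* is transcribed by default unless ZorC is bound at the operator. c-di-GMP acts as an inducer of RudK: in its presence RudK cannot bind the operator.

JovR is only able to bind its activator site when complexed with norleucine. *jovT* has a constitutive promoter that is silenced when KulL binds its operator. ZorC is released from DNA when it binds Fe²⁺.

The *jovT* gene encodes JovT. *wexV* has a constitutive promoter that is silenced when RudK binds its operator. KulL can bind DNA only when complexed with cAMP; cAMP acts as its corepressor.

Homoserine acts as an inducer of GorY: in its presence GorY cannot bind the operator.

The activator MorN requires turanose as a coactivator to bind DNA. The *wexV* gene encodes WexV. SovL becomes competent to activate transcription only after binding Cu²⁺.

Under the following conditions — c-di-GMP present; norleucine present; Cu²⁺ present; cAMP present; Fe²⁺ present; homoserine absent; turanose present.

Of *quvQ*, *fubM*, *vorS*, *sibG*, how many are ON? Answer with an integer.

1

Fe²⁺ is present, so ZorC is inactive.
With no repressor bound, *quvQ* is transcribed.
→ *quvQ* is ON.
c-di-GMP is present, so RudK is inactive.
With no repressor bound, *wexV* is transcribed.
So WexV is produced and active.
Turanose is present, so MorN is active.
With repressor WexV bound, *fubM* is not transcribed.
→ *fubM* is OFF.
cAMP is present, so KulL is active.
With repressor KulL bound, *jovT* is not transcribed.
So JovT is not produced.
Cu²⁺ is present, so SovL is active.
Required activator JovT is absent, so *vorS* is not transcribed.
→ *vorS* is OFF.
Norleucine is present, so JovR is active.
Homoserine is absent, so GorY is active.
With repressor GorY bound, *sibG* is not transcribed.
→ *sibG* is OFF.
1 of the 4 genes is transcribed.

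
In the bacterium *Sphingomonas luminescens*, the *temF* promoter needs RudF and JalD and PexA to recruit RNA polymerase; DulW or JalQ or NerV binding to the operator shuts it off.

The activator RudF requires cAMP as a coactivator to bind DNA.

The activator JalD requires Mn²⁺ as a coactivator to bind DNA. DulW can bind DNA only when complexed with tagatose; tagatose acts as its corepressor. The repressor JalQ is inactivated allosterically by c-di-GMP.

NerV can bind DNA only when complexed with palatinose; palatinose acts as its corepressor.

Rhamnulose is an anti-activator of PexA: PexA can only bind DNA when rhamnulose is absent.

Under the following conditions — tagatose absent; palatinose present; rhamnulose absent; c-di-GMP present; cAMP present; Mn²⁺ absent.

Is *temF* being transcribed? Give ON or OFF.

OFF

Tagatose is absent, so DulW is inactive.
c-di-GMP is present, so JalQ is inactive.
cAMP is present, so RudF is active.
Mn²⁺ is absent, so JalD is inactive.
Palatinose is present, so NerV is active.
Rhamnulose is absent, so PexA is active.
With repressor NerV bound, *temF* is not transcribed.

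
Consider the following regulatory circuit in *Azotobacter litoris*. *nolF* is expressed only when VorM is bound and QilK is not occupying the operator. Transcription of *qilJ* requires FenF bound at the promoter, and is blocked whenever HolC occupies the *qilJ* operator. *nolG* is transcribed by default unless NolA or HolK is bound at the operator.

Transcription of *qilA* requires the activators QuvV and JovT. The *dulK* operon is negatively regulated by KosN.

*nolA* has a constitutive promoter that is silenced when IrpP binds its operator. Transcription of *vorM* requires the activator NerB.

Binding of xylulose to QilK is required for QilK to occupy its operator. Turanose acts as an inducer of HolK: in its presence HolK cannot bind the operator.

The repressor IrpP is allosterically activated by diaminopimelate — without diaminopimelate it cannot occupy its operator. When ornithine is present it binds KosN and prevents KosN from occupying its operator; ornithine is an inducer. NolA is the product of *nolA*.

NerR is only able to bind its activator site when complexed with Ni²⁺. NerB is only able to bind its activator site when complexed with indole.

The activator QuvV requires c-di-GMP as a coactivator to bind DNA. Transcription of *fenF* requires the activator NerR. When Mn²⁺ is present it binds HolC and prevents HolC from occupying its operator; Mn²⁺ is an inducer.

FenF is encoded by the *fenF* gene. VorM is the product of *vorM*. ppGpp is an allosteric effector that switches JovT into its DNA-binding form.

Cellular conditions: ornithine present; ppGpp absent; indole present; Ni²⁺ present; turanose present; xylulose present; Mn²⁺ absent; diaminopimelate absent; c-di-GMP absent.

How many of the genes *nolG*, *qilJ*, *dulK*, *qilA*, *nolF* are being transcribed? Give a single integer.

Diaminopimelate is absent, so IrpP is inactive.
With no repressor bound, *nolA* is transcribed.
So NolA is produced and active.
Turanose is present, so HolK is inactive.
With repressor NolA bound, *nolG* is not transcribed.
→ *nolG* is OFF.
Ni²⁺ is present, so NerR is active.
No repressor is bound and NerR is active, so *fenF* is transcribed.
So FenF is produced and active.
Mn²⁺ is absent, so HolC is active.
With repressor HolC bound, *qilJ* is not transcribed.
→ *qilJ* is OFF.
Ornithine is present, so KosN is inactive.
With no repressor bound, *dulK* is transcribed.
→ *dulK* is ON.
c-di-GMP is absent, so QuvV is inactive.
ppGpp is absent, so JovT is inactive.
Required activator QuvV is absent, so *qilA* is not transcribed.
→ *qilA* is OFF.
Xylulose is present, so QilK is active.
Indole is present, so NerB is active.
No repressor is bound and NerB is active, so *vorM* is transcribed.
So VorM is produced and active.
With repressor QilK bound, *nolF* is not transcribed.
→ *nolF* is OFF.
1 of the 5 genes is transcribed.

1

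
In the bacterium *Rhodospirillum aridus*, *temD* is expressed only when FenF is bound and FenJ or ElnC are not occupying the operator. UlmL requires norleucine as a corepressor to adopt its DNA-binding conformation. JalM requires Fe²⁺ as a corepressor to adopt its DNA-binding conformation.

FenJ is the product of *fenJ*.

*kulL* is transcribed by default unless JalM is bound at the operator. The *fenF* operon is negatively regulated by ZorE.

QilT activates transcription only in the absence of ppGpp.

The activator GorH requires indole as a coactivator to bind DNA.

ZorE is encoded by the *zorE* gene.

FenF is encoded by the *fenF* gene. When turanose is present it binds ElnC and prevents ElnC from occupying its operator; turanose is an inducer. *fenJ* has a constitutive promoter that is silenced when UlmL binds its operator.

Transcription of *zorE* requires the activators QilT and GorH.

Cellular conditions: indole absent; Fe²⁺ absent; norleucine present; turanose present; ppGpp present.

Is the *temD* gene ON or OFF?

Norleucine is present, so UlmL is active.
With repressor UlmL bound, *fenJ* is not transcribed.
So FenJ is not produced.
ppGpp is present, so QilT is inactive.
Indole is absent, so GorH is inactive.
Required activator QilT is absent, so *zorE* is not transcribed.
So ZorE is not produced.
With no repressor bound, *fenF* is transcribed.
So FenF is produced and active.
Turanose is present, so ElnC is inactive.
No repressor is bound and FenF is active, so *temD* is transcribed.

ON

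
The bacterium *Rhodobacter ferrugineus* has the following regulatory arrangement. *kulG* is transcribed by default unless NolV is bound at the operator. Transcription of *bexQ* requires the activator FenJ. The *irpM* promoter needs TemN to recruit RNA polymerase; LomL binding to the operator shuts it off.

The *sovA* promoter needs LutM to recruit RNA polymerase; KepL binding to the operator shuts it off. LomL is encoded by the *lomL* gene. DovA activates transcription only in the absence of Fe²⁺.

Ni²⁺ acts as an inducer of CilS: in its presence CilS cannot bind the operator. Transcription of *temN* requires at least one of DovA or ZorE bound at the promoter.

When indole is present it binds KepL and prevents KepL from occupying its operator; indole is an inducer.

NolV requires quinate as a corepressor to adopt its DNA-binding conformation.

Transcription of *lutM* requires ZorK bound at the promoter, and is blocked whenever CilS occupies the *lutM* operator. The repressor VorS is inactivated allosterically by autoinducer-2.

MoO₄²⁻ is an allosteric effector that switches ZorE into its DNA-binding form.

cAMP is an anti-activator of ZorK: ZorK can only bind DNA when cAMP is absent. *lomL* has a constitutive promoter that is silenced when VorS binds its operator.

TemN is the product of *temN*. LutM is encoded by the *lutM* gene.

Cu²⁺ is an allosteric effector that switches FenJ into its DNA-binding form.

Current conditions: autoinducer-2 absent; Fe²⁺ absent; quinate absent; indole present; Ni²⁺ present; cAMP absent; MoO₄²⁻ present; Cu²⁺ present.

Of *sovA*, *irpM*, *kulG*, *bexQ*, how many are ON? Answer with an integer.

4

Indole is present, so KepL is inactive.
cAMP is absent, so ZorK is active.
Ni²⁺ is present, so CilS is inactive.
No repressor is bound and ZorK is active, so *lutM* is transcribed.
So LutM is produced and active.
No repressor is bound and LutM is active, so *sovA* is transcribed.
→ *sovA* is ON.
Fe²⁺ is absent, so DovA is active.
MoO₄²⁻ is present, so ZorE is active.
Activator DovA is present, so *temN* is transcribed.
So TemN is produced and active.
Autoinducer-2 is absent, so VorS is active.
With repressor VorS bound, *lomL* is not transcribed.
So LomL is not produced.
No repressor is bound and TemN is active, so *irpM* is transcribed.
→ *irpM* is ON.
Quinate is absent, so NolV is inactive.
With no repressor bound, *kulG* is transcribed.
→ *kulG* is ON.
Cu²⁺ is present, so FenJ is active.
No repressor is bound and FenJ is active, so *bexQ* is transcribed.
→ *bexQ* is ON.
4 of the 4 genes are transcribed.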